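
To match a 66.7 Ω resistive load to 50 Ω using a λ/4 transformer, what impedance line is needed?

Z_qwt = √(Z_0·R_L) = √(50 × 66.7) = √3335

Z_qwt ≈ 57.7 Ω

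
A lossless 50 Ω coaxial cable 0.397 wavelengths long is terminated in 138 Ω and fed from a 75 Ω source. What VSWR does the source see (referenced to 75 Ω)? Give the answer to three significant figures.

VSWR ≈ 2.75

βl = 2π × 0.397 = 143°
tan(βl) = -0.756
Z_in = Z_0·(Z_L + jZ_0·tanβl)/(Z_0 + jZ_L·tanβl) = 40.5 + j46.7 Ω
Γ_s = (Z_in − Z_s)/(Z_in + Z_s) = (-34.5 + j46.7)/(116 + j46.7), |Γ_s| = 0.466
VSWR = (1 + |Γ_s|)/(1 − |Γ_s|)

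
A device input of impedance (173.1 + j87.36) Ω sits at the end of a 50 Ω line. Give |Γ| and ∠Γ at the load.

Γ ≈ 0.63 ∠ 14°

Γ = (Z_L − Z_0)/(Z_L + Z_0) = (123.1 + j87.36)/(223.1 + j87.36)
|Γ| = 151/240 = 0.63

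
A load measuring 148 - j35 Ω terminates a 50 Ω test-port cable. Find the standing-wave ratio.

Γ = (Z_L − Z_0)/(Z_L + Z_0) = (98 − j35)/(198 − j35)
|Γ| = 104/201 = 0.518
VSWR = (1 + |Γ|)/(1 − |Γ|) = 1.52/0.482

VSWR ≈ 3.15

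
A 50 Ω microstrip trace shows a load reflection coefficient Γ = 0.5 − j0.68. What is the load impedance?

Z_L = Z_0·(1 + Γ)/(1 − Γ) = 50·(1.5 − j0.68)/(0.5 + j0.68)

Z_L ≈ 20.2 − j95.5 Ω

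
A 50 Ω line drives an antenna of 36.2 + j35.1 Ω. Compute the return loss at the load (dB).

Γ = (-13.8 + j35.1)/(86.2 + j35.1), |Γ| = 0.405
RL = −20·log₁₀|Γ| = −20·log₁₀(0.405)

RL ≈ 7.85 dB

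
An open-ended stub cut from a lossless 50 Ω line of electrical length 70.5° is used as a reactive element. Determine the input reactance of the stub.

X_in ≈ -17.7 Ω (capacitive)

tan(βl) = 2.82
For an open-ended stub, Z_in = −jZ_0·cot(βl) = −jZ_0/tan(βl)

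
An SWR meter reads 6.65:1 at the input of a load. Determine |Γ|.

|Γ| ≈ 0.739

|Γ| = (S − 1)/(S + 1) = (6.65 − 1)/(6.65 + 1) = 5.65/7.65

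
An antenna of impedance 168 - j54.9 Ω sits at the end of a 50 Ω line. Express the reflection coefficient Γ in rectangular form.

Γ = (Z_L − Z_0)/(Z_L + Z_0) = (118 − j54.9)/(218 − j54.9)

Γ ≈ 0.569 − j0.109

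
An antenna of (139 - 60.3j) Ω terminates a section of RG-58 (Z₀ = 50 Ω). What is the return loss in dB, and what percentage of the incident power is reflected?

Γ = (89 − j60.3)/(189 − j60.3), |Γ| = 0.542
RL = −20·log₁₀(0.542) = 5.32 dB
P_refl/P_inc = |Γ|² = 0.294

RL ≈ 5.32 dB; 29.4% of incident power reflected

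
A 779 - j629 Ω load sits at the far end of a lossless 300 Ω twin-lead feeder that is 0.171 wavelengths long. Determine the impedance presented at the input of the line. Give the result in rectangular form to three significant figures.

βl = 2π × 0.171 = 61.6°
tan(βl) = tan(61.6°) = 1.85
Z_in = Z_0·(Z_L + jZ_0·tanβl)/(Z_0 + jZ_L·tanβl)
     = 300·(779 − j75.1)/(1460 + j1440)

Z_in ≈ 73.5 − j87.8 Ω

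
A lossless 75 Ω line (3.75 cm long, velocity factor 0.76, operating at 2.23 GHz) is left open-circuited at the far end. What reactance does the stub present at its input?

X_in ≈ 67.6 Ω (inductive)

λ = v/f = 0.76·c / 2.23 GHz = 0.102 m
βl = 2π·l/λ = 2π × 0.367 = 132°
tan(βl) = -1.11
For an open-circuited stub, Z_in = −jZ_0·cot(βl) = −jZ_0/tan(βl)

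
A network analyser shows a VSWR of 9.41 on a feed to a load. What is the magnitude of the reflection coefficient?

|Γ| = (S − 1)/(S + 1) = (9.41 − 1)/(9.41 + 1) = 8.41/10.4

|Γ| ≈ 0.808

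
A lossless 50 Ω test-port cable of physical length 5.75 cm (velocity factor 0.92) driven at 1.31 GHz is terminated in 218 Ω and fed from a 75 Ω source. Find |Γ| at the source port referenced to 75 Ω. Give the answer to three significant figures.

λ = v/f = 0.92·c / 1.31 GHz = 0.211 m
βl = 2π·l/λ = 2π × 0.273 = 98.3°
tan(βl) = -6.9
Z_in = Z_0·(Z_L + jZ_0·tanβl)/(Z_0 + jZ_L·tanβl) = 11.7 + j6.86 Ω
Γ_s = (Z_in − Z_s)/(Z_in + Z_s) = (-63.3 + j6.86)/(86.7 + j6.86), |Γ_s| = 0.732

|Γ| ≈ 0.732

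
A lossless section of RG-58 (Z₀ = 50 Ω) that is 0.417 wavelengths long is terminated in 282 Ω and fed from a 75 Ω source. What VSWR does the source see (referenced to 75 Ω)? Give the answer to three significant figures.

VSWR ≈ 4.95

βl = 2π × 0.417 = 150°
tan(βl) = -0.575
Z_in = Z_0·(Z_L + jZ_0·tanβl)/(Z_0 + jZ_L·tanβl) = 32.6 + j77 Ω
Γ_s = (Z_in − Z_s)/(Z_in + Z_s) = (-42.4 + j77)/(108 + j77), |Γ_s| = 0.664
VSWR = (1 + |Γ_s|)/(1 − |Γ_s|)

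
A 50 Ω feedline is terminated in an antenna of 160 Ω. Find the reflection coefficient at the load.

Γ = 0.524

Γ = (Z_L − Z_0)/(Z_L + Z_0) = (160 − 50)/(160 + 50) = 110/210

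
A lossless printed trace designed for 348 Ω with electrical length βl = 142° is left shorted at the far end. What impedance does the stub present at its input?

tan(βl) = -0.781
For a shorted stub, Z_in = jZ_0·tan(βl)

Z_in ≈ −j272 Ω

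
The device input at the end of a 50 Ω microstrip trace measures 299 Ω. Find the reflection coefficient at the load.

Γ = 0.713

Γ = (Z_L − Z_0)/(Z_L + Z_0) = (299 − 50)/(299 + 50) = 249/349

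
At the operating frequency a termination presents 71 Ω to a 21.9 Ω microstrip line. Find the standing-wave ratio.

VSWR ≈ 3.24

Γ = (71 − 21.9)/(71 + 21.9) = 0.529
VSWR = (1 + 0.529)/(1 − 0.529)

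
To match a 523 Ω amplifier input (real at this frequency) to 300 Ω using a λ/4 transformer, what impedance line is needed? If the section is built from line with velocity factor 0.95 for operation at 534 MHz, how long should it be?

Z_qwt = √(Z_0·R_L) = √(300 × 523) = √156900
λ = 0.95·c/f = 0.534 m, so l = λ/4 = 0.133 m

Z_qwt ≈ 396 Ω; length ≈ 13.3 cm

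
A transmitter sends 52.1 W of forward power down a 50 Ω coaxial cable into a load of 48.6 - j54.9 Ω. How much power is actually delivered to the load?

P_delivered ≈ 39.8 W

|Γ| = |(-1.4 − j54.9)/(98.6 − j54.9)| = 0.487
|Γ|² = 0.237
P_refl = |Γ|²·P_inc = 12.3 W, P_del = (1 − |Γ|²)·P_inc = 39.8 W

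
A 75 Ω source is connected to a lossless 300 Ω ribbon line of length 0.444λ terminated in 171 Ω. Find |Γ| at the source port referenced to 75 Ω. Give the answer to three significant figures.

|Γ| ≈ 0.487

βl = 2π × 0.444 = 160°
tan(βl) = -0.367
Z_in = Z_0·(Z_L + jZ_0·tanβl)/(Z_0 + jZ_L·tanβl) = 186 − j71.2 Ω
Γ_s = (Z_in − Z_s)/(Z_in + Z_s) = (111 − j71.2)/(261 − j71.2), |Γ_s| = 0.487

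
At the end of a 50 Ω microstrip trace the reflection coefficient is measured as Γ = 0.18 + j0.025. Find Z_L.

Z_L ≈ 71.8 + j3.71 Ω

Z_L = Z_0·(1 + Γ)/(1 − Γ) = 50·(1.18 + j0.025)/(0.82 − j0.025)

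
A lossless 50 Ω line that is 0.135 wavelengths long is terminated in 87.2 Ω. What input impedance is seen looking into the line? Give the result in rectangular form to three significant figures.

Z_in ≈ 40.6 − j23.6 Ω

βl = 2π × 0.135 = 48.6°
tan(βl) = tan(48.6°) = 1.13
Z_in = Z_0·(Z_L + jZ_0·tanβl)/(Z_0 + jZ_L·tanβl)
     = 50·(87.2 + j56.7)/(50 + j98.9)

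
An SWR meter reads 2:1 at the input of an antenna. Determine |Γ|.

|Γ| = (S − 1)/(S + 1) = (2 − 1)/(2 + 1) = 1/3

|Γ| ≈ 0.333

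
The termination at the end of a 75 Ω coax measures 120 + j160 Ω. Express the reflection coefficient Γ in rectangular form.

Γ ≈ 0.54 + j0.377

Γ = (Z_L − Z_0)/(Z_L + Z_0) = (45 + j160)/(195 + j160)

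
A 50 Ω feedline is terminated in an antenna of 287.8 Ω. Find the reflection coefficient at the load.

Γ = (Z_L − Z_0)/(Z_L + Z_0) = (287.8 − 50)/(287.8 + 50) = 237.8/337.8

Γ = 0.704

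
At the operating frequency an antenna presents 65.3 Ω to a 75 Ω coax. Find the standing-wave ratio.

VSWR ≈ 1.15

For a purely resistive load, VSWR = R_L/Z_0 or Z_0/R_L (whichever > 1) = 75/65.3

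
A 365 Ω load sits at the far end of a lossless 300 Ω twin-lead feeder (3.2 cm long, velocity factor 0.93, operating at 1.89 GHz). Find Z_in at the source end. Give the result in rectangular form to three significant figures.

Z_in ≈ 250 − j20 Ω

λ = v/f = 0.93·c / 1.89 GHz = 0.148 m
βl = 2π·l/λ = 2π × 0.217 = 78°
tan(βl) = tan(78°) = 4.72
Z_in = Z_0·(Z_L + jZ_0·tanβl)/(Z_0 + jZ_L·tanβl)
     = 300·(365 + j1420)/(300 + j1720)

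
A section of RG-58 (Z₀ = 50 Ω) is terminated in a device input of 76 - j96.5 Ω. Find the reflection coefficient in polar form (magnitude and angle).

Γ = (Z_L − Z_0)/(Z_L + Z_0) = (26 − j96.5)/(126 − j96.5)
|Γ| = 99.9/159 = 0.63

Γ ≈ 0.63 ∠ -37.5°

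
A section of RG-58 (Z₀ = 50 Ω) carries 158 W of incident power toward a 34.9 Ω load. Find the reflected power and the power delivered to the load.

P_reflected ≈ 5 W; P_delivered ≈ 153 W

Γ = (34.9 − 50)/(34.9 + 50) = -0.178
|Γ|² = 0.0316
P_refl = |Γ|²·P_inc = 5 W, P_del = (1 − |Γ|²)·P_inc = 153 W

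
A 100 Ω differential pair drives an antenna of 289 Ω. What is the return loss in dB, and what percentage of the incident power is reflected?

RL ≈ 6.27 dB; 23.6% of incident power reflected

Γ = (289 − 100)/(289 + 100) = 0.486
RL = −20·log₁₀(0.486) = 6.27 dB
P_refl/P_inc = |Γ|² = 0.236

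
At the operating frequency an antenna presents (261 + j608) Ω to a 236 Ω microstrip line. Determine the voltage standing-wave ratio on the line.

Γ = (Z_L − Z_0)/(Z_L + Z_0) = (25 + j608)/(497 + j608)
|Γ| = 609/785 = 0.775
VSWR = (1 + |Γ|)/(1 − |Γ|) = 1.77/0.225

VSWR ≈ 7.88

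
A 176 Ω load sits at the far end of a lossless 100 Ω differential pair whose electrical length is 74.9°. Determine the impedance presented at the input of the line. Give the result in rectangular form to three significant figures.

Z_in ≈ 59.6 − j17.9 Ω

tan(βl) = tan(74.9°) = 3.71
Z_in = Z_0·(Z_L + jZ_0·tanβl)/(Z_0 + jZ_L·tanβl)
     = 100·(176 + j371)/(100 + j652)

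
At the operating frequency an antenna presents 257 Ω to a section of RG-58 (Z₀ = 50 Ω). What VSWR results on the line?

VSWR ≈ 5.14

Γ = (257 − 50)/(257 + 50) = 0.674
VSWR = (1 + 0.674)/(1 − 0.674)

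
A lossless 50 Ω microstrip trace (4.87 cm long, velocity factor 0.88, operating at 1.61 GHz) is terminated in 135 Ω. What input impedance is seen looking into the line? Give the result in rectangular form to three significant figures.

Z_in ≈ 20 + j13 Ω

λ = v/f = 0.88·c / 1.61 GHz = 0.164 m
βl = 2π·l/λ = 2π × 0.297 = 107°
tan(βl) = tan(107°) = -3.29
Z_in = Z_0·(Z_L + jZ_0·tanβl)/(Z_0 + jZ_L·tanβl)
     = 50·(135 − j164)/(50 − j444)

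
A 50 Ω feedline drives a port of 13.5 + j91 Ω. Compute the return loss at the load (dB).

RL ≈ 1.08 dB

Γ = (-36.5 + j91)/(63.5 + j91), |Γ| = 0.884
RL = −20·log₁₀|Γ| = −20·log₁₀(0.884)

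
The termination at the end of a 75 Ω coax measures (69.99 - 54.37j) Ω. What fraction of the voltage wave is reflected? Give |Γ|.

Γ = (Z_L − Z_0)/(Z_L + Z_0) = (-5.01 − j54.37)/(145 − j54.37)
|Γ| = 54.6/155

|Γ| ≈ 0.353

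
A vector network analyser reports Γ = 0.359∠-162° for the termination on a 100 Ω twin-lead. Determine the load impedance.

Z_L ≈ 48.1 − j12.2 Ω

Z_L = Z_0·(1 + Γ)/(1 − Γ) = 100·(0.659 − j0.111)/(1.34 + j0.111)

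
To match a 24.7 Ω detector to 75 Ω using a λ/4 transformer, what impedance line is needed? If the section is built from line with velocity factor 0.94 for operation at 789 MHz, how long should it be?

Z_qwt ≈ 43 Ω; length ≈ 8.94 cm

Z_qwt = √(Z_0·R_L) = √(75 × 24.7) = √1852
λ = 0.94·c/f = 0.357 m, so l = λ/4 = 0.0894 m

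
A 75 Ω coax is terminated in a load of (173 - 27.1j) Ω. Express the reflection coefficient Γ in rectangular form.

Γ = (Z_L − Z_0)/(Z_L + Z_0) = (98 − j27.1)/(248 − j27.1)

Γ ≈ 0.402 − j0.0653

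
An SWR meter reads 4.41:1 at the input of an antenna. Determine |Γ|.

|Γ| ≈ 0.63

|Γ| = (S − 1)/(S + 1) = (4.41 − 1)/(4.41 + 1) = 3.41/5.41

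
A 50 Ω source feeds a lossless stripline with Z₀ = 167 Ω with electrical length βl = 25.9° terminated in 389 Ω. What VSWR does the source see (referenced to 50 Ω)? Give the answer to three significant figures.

VSWR ≈ 6.66

tan(βl) = 0.486
Z_in = Z_0·(Z_L + jZ_0·tanβl)/(Z_0 + jZ_L·tanβl) = 211 − j157 Ω
Γ_s = (Z_in − Z_s)/(Z_in + Z_s) = (161 − j157)/(261 − j157), |Γ_s| = 0.739
VSWR = (1 + |Γ_s|)/(1 − |Γ_s|)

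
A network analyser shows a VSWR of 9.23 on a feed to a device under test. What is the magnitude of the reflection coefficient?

|Γ| = (S − 1)/(S + 1) = (9.23 − 1)/(9.23 + 1) = 8.23/10.2

|Γ| ≈ 0.804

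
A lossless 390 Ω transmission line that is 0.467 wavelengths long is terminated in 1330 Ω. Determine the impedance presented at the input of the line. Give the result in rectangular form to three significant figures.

βl = 2π × 0.467 = 168°
tan(βl) = tan(168°) = -0.21
Z_in = Z_0·(Z_L + jZ_0·tanβl)/(Z_0 + jZ_L·tanβl)
     = 390·(1330 − j82)/(390 − j280)

Z_in ≈ 917 + j576 Ω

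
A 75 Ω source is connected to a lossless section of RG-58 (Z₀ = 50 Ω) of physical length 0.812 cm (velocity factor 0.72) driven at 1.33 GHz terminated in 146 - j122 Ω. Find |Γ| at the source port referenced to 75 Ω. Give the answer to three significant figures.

λ = v/f = 0.72·c / 1.33 GHz = 0.162 m
βl = 2π·l/λ = 2π × 0.05 = 18°
tan(βl) = 0.325
Z_in = Z_0·(Z_L + jZ_0·tanβl)/(Z_0 + jZ_L·tanβl) = 39.2 − j79.8 Ω
Γ_s = (Z_in − Z_s)/(Z_in + Z_s) = (-35.8 − j79.8)/(114 − j79.8), |Γ_s| = 0.627

|Γ| ≈ 0.627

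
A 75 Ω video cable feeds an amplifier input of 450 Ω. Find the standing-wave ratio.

VSWR ≈ 6

For a purely resistive load, VSWR = R_L/Z_0 or Z_0/R_L (whichever > 1) = 450/75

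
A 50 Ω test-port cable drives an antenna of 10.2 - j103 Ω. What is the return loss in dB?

Γ = (-39.8 − j103)/(60.2 − j103), |Γ| = 0.926
RL = −20·log₁₀|Γ| = −20·log₁₀(0.926)

RL ≈ 0.672 dB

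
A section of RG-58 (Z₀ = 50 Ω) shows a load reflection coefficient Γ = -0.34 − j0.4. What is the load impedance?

Z_L ≈ 18.5 − j20.5 Ω

Z_L = Z_0·(1 + Γ)/(1 − Γ) = 50·(0.66 − j0.4)/(1.34 + j0.4)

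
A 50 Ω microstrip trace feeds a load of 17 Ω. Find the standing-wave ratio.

Γ = (17 − 50)/(17 + 50) = -0.493
VSWR = (1 + 0.493)/(1 − 0.493)

VSWR ≈ 2.94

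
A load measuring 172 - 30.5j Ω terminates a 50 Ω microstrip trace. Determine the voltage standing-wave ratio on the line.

VSWR ≈ 3.56

Γ = (Z_L − Z_0)/(Z_L + Z_0) = (122 − j30.5)/(222 − j30.5)
|Γ| = 126/224 = 0.561
VSWR = (1 + |Γ|)/(1 − |Γ|) = 1.56/0.439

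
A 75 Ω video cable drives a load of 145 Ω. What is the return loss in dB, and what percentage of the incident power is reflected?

RL ≈ 9.95 dB; 10.1% of incident power reflected

Γ = (145 − 75)/(145 + 75) = 0.318
RL = −20·log₁₀(0.318) = 9.95 dB
P_refl/P_inc = |Γ|² = 0.101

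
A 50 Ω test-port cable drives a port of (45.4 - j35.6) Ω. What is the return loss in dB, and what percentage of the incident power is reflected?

RL ≈ 9.06 dB; 12.4% of incident power reflected

Γ = (-4.6 − j35.6)/(95.4 − j35.6), |Γ| = 0.353
RL = −20·log₁₀(0.353) = 9.06 dB
P_refl/P_inc = |Γ|² = 0.124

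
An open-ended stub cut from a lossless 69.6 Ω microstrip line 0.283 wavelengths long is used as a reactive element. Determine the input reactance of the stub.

βl = 2π × 0.283 = 102°
tan(βl) = -4.75
For an open-ended stub, Z_in = −jZ_0·cot(βl) = −jZ_0/tan(βl)

X_in ≈ 14.6 Ω (inductive)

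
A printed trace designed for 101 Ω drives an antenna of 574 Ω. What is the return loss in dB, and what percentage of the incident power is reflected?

Γ = (574 − 101)/(574 + 101) = 0.701
RL = −20·log₁₀(0.701) = 3.09 dB
P_refl/P_inc = |Γ|² = 0.491

RL ≈ 3.09 dB; 49.1% of incident power reflected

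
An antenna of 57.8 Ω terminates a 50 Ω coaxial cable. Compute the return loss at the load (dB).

Γ = (57.8 − 50)/(57.8 + 50) = 0.0724
RL = −20·log₁₀|Γ| = −20·log₁₀(0.0724)

RL ≈ 22.8 dB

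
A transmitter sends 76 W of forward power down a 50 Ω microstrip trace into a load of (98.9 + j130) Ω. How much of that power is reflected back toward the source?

|Γ| = |(48.9 + j130)/(148.9 + j130)| = 0.703
|Γ|² = 0.494
P_refl = |Γ|²·P_inc = 37.5 W, P_del = (1 − |Γ|²)·P_inc = 38.5 W

P_reflected ≈ 37.5 W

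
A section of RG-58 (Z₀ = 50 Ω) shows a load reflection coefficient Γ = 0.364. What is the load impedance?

Z_L ≈ 107 Ω

Z_L = Z_0·(1 + Γ)/(1 − Γ) = 50·(1.36)/(0.636)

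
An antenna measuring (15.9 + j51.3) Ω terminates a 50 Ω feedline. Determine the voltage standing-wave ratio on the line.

Γ = (Z_L − Z_0)/(Z_L + Z_0) = (-34.1 + j51.3)/(65.9 + j51.3)
|Γ| = 61.6/83.5 = 0.738
VSWR = (1 + |Γ|)/(1 − |Γ|) = 1.74/0.262

VSWR ≈ 6.62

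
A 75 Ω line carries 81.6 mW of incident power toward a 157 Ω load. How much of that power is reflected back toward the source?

Γ = (157 − 75)/(157 + 75) = 0.353
|Γ|² = 0.125
P_refl = |Γ|²·P_inc = 10.2 mW, P_del = (1 − |Γ|²)·P_inc = 71.4 mW

P_reflected ≈ 10.2 mW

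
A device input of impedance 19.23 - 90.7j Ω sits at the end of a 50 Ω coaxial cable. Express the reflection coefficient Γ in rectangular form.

Γ ≈ 0.468 − j0.697

Γ = (Z_L − Z_0)/(Z_L + Z_0) = (-30.77 − j90.7)/(69.23 − j90.7)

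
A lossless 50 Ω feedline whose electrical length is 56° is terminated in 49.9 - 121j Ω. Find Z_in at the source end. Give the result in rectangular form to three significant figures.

tan(βl) = tan(56°) = 1.48
Z_in = Z_0·(Z_L + jZ_0·tanβl)/(Z_0 + jZ_L·tanβl)
     = 50·(49.9 − j46.9)/(229 + j74)

Z_in ≈ 6.87 − j12.4 Ω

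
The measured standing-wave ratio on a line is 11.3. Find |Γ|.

|Γ| = (S − 1)/(S + 1) = (11.3 − 1)/(11.3 + 1) = 10.3/12.3

|Γ| ≈ 0.837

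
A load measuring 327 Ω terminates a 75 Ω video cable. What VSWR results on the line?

Γ = (327 − 75)/(327 + 75) = 0.627
VSWR = (1 + 0.627)/(1 − 0.627)

VSWR ≈ 4.36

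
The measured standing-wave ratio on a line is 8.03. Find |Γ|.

|Γ| = (S − 1)/(S + 1) = (8.03 − 1)/(8.03 + 1) = 7.03/9.03

|Γ| ≈ 0.779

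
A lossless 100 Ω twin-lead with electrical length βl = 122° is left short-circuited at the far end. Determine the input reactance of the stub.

X_in ≈ -160 Ω (capacitive)

tan(βl) = -1.6
For a short-circuited stub, Z_in = jZ_0·tan(βl)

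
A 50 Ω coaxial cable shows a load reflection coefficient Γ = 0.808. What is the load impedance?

Z_L ≈ 471 Ω

Z_L = Z_0·(1 + Γ)/(1 − Γ) = 50·(1.81)/(0.192)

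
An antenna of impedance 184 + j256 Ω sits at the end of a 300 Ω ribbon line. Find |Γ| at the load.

|Γ| ≈ 0.513

Γ = (Z_L − Z_0)/(Z_L + Z_0) = (-116 + j256)/(484 + j256)
|Γ| = 281/548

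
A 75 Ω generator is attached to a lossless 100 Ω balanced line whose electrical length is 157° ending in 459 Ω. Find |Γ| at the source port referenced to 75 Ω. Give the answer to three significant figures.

tan(βl) = -0.424
Z_in = Z_0·(Z_L + jZ_0·tanβl)/(Z_0 + jZ_L·tanβl) = 113 + j178 Ω
Γ_s = (Z_in − Z_s)/(Z_in + Z_s) = (37.9 + j178)/(188 + j178), |Γ_s| = 0.702

|Γ| ≈ 0.702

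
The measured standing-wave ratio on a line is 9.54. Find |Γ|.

|Γ| ≈ 0.81

|Γ| = (S − 1)/(S + 1) = (9.54 − 1)/(9.54 + 1) = 8.54/10.5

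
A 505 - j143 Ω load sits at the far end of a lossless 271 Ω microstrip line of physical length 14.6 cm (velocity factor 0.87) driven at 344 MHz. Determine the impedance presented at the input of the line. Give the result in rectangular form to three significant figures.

Z_in ≈ 134 − j37.2 Ω

λ = v/f = 0.87·c / 344 MHz = 0.759 m
βl = 2π·l/λ = 2π × 0.192 = 69.3°
tan(βl) = tan(69.3°) = 2.64
Z_in = Z_0·(Z_L + jZ_0·tanβl)/(Z_0 + jZ_L·tanβl)
     = 271·(505 + j573)/(649 + j1330)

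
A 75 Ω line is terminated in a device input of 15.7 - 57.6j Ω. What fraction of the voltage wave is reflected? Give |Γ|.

|Γ| ≈ 0.769

Γ = (Z_L − Z_0)/(Z_L + Z_0) = (-59.3 − j57.6)/(90.7 − j57.6)
|Γ| = 82.7/107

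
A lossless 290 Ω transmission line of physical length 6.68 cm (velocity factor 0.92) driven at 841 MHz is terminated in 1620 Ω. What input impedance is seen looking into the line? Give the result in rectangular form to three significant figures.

λ = v/f = 0.92·c / 841 MHz = 0.328 m
βl = 2π·l/λ = 2π × 0.204 = 73.3°
tan(βl) = tan(73.3°) = 3.33
Z_in = Z_0·(Z_L + jZ_0·tanβl)/(Z_0 + jZ_L·tanβl)
     = 290·(1620 + j965)/(290 + j5390)

Z_in ≈ 56.4 − j84.1 Ω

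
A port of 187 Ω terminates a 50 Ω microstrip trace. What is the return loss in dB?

RL ≈ 4.76 dB

Γ = (187 − 50)/(187 + 50) = 0.578
RL = −20·log₁₀|Γ| = −20·log₁₀(0.578)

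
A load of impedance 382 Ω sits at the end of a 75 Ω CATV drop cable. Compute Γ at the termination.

Γ = 0.672

Γ = (Z_L − Z_0)/(Z_L + Z_0) = (382 − 75)/(382 + 75) = 307/457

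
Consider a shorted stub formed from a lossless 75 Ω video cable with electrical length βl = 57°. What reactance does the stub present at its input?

tan(βl) = 1.54
For a shorted stub, Z_in = jZ_0·tan(βl)

X_in ≈ 115 Ω (inductive)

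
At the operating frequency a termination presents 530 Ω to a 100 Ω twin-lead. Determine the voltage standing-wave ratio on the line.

For a purely resistive load, VSWR = R_L/Z_0 or Z_0/R_L (whichever > 1) = 530/100

VSWR ≈ 5.3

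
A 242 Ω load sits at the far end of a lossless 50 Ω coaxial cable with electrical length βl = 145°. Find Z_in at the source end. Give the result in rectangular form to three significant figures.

tan(βl) = tan(145°) = -0.7
Z_in = Z_0·(Z_L + jZ_0·tanβl)/(Z_0 + jZ_L·tanβl)
     = 50·(242 − j35)/(50 − j169)

Z_in ≈ 28.9 + j62.9 Ω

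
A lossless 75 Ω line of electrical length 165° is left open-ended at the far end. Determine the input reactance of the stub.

tan(βl) = -0.268
For an open-ended stub, Z_in = −jZ_0·cot(βl) = −jZ_0/tan(βl)

X_in ≈ 280 Ω (inductive)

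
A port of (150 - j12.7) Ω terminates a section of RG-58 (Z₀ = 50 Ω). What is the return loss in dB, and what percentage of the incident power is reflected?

RL ≈ 5.97 dB; 25.3% of incident power reflected

Γ = (100 − j12.7)/(200 − j12.7), |Γ| = 0.503
RL = −20·log₁₀(0.503) = 5.97 dB
P_refl/P_inc = |Γ|² = 0.253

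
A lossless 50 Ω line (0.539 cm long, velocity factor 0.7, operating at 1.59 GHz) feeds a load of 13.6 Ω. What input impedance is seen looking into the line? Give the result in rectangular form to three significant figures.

λ = v/f = 0.7·c / 1.59 GHz = 0.132 m
βl = 2π·l/λ = 2π × 0.0408 = 14.7°
tan(βl) = tan(14.7°) = 0.262
Z_in = Z_0·(Z_L + jZ_0·tanβl)/(Z_0 + jZ_L·tanβl)
     = 50·(13.6 + j13.1)/(50 + j3.57)

Z_in ≈ 14.5 + j12.1 Ω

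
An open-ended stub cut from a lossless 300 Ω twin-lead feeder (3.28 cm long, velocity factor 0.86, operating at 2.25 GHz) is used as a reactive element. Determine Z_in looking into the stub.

λ = v/f = 0.86·c / 2.25 GHz = 0.115 m
βl = 2π·l/λ = 2π × 0.286 = 103°
tan(βl) = -4.34
For an open-ended stub, Z_in = −jZ_0·cot(βl) = −jZ_0/tan(βl)

Z_in ≈ +j69.1 Ω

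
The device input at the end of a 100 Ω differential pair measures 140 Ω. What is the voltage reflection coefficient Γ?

Γ = (Z_L − Z_0)/(Z_L + Z_0) = (140 − 100)/(140 + 100) = 40/240

Γ = 0.167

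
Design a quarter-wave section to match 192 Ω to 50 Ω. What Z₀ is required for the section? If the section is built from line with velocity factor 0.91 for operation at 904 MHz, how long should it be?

Z_qwt ≈ 98 Ω; length ≈ 7.55 cm

Z_qwt = √(Z_0·R_L) = √(50 × 192) = √9600
λ = 0.91·c/f = 0.302 m, so l = λ/4 = 0.0755 m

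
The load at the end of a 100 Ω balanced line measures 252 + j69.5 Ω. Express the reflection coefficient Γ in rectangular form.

Γ = (Z_L − Z_0)/(Z_L + Z_0) = (152 + j69.5)/(352 + j69.5)

Γ ≈ 0.453 + j0.108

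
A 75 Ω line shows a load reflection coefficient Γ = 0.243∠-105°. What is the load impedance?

Z_L ≈ 59.6 − j29.7 Ω

Z_L = Z_0·(1 + Γ)/(1 − Γ) = 75·(0.937 − j0.235)/(1.06 + j0.235)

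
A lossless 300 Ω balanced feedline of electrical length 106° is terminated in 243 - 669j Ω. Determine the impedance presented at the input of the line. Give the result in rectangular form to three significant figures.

tan(βl) = tan(106°) = -3.49
Z_in = Z_0·(Z_L + jZ_0·tanβl)/(Z_0 + jZ_L·tanβl)
     = 300·(243 − j1720)/(-2030 − j847)

Z_in ≈ 59.3 + j228 Ω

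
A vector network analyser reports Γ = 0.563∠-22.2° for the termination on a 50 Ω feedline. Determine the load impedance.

Z_L ≈ 124 − j77.5 Ω

Z_L = Z_0·(1 + Γ)/(1 − Γ) = 50·(1.52 − j0.213)/(0.479 + j0.213)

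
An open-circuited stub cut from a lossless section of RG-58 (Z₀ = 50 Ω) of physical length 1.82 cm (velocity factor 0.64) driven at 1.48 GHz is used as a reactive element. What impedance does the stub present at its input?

Z_in ≈ −j41.2 Ω

λ = v/f = 0.64·c / 1.48 GHz = 0.13 m
βl = 2π·l/λ = 2π × 0.14 = 50.5°
tan(βl) = 1.21
For an open-circuited stub, Z_in = −jZ_0·cot(βl) = −jZ_0/tan(βl)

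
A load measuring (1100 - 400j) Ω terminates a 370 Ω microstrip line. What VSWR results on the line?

Γ = (Z_L − Z_0)/(Z_L + Z_0) = (730 − j400)/(1470 − j400)
|Γ| = 832/1520 = 0.546
VSWR = (1 + |Γ|)/(1 − |Γ|) = 1.55/0.454

VSWR ≈ 3.41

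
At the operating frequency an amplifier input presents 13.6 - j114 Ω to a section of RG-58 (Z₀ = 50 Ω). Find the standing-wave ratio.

Γ = (Z_L − Z_0)/(Z_L + Z_0) = (-36.4 − j114)/(63.6 − j114)
|Γ| = 120/131 = 0.917
VSWR = (1 + |Γ|)/(1 − |Γ|) = 1.92/0.0833

VSWR ≈ 23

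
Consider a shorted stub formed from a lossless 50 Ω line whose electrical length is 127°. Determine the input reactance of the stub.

X_in ≈ -66.4 Ω (capacitive)

tan(βl) = -1.33
For a shorted stub, Z_in = jZ_0·tan(βl)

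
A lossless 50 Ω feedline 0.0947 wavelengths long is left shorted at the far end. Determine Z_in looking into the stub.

Z_in ≈ +j33.8 Ω

βl = 2π × 0.0947 = 34.1°
tan(βl) = 0.677
For a shorted stub, Z_in = jZ_0·tan(βl)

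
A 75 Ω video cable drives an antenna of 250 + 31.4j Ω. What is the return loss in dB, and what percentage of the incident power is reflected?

RL ≈ 5.28 dB; 29.7% of incident power reflected

Γ = (175 + j31.4)/(325 + j31.4), |Γ| = 0.545
RL = −20·log₁₀(0.545) = 5.28 dB
P_refl/P_inc = |Γ|² = 0.297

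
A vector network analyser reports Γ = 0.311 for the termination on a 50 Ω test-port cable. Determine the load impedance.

Z_L ≈ 95.1 Ω

Z_L = Z_0·(1 + Γ)/(1 − Γ) = 50·(1.31)/(0.689)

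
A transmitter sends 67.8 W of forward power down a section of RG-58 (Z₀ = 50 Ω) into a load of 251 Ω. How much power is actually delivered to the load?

Γ = (251 − 50)/(251 + 50) = 0.668
|Γ|² = 0.446
P_refl = |Γ|²·P_inc = 30.2 W, P_del = (1 − |Γ|²)·P_inc = 37.6 W

P_delivered ≈ 37.6 W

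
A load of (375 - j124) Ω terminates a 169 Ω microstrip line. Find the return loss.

Γ = (206 − j124)/(544 − j124), |Γ| = 0.431
RL = −20·log₁₀|Γ| = −20·log₁₀(0.431)

RL ≈ 7.31 dB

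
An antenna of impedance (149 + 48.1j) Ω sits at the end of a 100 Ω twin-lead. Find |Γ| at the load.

Γ = (Z_L − Z_0)/(Z_L + Z_0) = (49 + j48.1)/(249 + j48.1)
|Γ| = 68.7/254

|Γ| ≈ 0.271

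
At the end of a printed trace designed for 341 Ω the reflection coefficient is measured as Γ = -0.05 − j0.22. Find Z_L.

Z_L = Z_0·(1 + Γ)/(1 − Γ) = 341·(0.95 − j0.22)/(1.05 + j0.22)

Z_L ≈ 281 − j130 Ω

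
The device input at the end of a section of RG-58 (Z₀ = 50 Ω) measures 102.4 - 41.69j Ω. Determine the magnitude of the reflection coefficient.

Γ = (Z_L − Z_0)/(Z_L + Z_0) = (52.4 − j41.69)/(152.4 − j41.69)
|Γ| = 67/158

|Γ| ≈ 0.424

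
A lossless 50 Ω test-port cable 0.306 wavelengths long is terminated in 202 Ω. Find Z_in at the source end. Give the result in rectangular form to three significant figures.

Z_in ≈ 13.9 + j17.1 Ω

βl = 2π × 0.306 = 110°
tan(βl) = tan(110°) = -2.72
Z_in = Z_0·(Z_L + jZ_0·tanβl)/(Z_0 + jZ_L·tanβl)
     = 50·(202 − j136)/(50 − j550)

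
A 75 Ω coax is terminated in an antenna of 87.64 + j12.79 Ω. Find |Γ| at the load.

|Γ| ≈ 0.11

Γ = (Z_L − Z_0)/(Z_L + Z_0) = (12.64 + j12.79)/(162.6 + j12.79)
|Γ| = 18/163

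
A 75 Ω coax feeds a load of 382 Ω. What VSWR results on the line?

Γ = (382 − 75)/(382 + 75) = 0.672
VSWR = (1 + 0.672)/(1 − 0.672)

VSWR ≈ 5.09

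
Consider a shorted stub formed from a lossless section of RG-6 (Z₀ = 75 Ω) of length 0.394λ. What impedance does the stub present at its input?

Z_in ≈ −j58.9 Ω

βl = 2π × 0.394 = 142°
tan(βl) = -0.786
For a shorted stub, Z_in = jZ_0·tan(βl)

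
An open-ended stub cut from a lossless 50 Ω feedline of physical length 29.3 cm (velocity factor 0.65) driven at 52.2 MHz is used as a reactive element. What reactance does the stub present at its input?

λ = v/f = 0.65·c / 52.2 MHz = 3.74 m
βl = 2π·l/λ = 2π × 0.0784 = 28.2°
tan(βl) = 0.537
For an open-ended stub, Z_in = −jZ_0·cot(βl) = −jZ_0/tan(βl)

X_in ≈ -93.1 Ω (capacitive)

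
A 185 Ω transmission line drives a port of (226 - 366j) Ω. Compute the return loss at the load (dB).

Γ = (41 − j366)/(411 − j366), |Γ| = 0.669
RL = −20·log₁₀|Γ| = −20·log₁₀(0.669)

RL ≈ 3.49 dB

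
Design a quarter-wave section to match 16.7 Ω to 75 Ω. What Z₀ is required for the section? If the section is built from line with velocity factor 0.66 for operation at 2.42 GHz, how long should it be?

Z_qwt = √(Z_0·R_L) = √(75 × 16.7) = √1252
λ = 0.66·c/f = 0.0818 m, so l = λ/4 = 0.0205 m

Z_qwt ≈ 35.4 Ω; length ≈ 2.05 cm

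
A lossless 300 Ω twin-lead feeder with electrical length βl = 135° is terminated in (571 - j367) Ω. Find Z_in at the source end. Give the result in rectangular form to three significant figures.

tan(βl) = tan(135°) = -1
Z_in = Z_0·(Z_L + jZ_0·tanβl)/(Z_0 + jZ_L·tanβl)
     = 300·(571 − j667)/(-67 − j571)

Z_in ≈ 311 + j336 Ω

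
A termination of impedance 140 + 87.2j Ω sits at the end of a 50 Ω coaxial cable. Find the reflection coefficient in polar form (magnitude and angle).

Γ ≈ 0.599 ∠ 19.4°

Γ = (Z_L − Z_0)/(Z_L + Z_0) = (90 + j87.2)/(190 + j87.2)
|Γ| = 125/209 = 0.599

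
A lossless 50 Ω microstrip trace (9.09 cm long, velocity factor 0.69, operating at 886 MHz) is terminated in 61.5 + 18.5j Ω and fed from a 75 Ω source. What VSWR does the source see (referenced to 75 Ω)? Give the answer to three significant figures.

VSWR ≈ 2.06

λ = v/f = 0.69·c / 886 MHz = 0.234 m
βl = 2π·l/λ = 2π × 0.389 = 140°
tan(βl) = -0.837
Z_in = Z_0·(Z_L + jZ_0·tanβl)/(Z_0 + jZ_L·tanβl) = 37.7 + j11.8 Ω
Γ_s = (Z_in − Z_s)/(Z_in + Z_s) = (-37.3 + j11.8)/(113 + j11.8), |Γ_s| = 0.345
VSWR = (1 + |Γ_s|)/(1 − |Γ_s|)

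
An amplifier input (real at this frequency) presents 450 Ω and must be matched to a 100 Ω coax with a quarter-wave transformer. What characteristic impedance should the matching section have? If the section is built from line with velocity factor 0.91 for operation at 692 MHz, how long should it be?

Z_qwt ≈ 212 Ω; length ≈ 9.86 cm

Z_qwt = √(Z_0·R_L) = √(100 × 450) = √45000
λ = 0.91·c/f = 0.395 m, so l = λ/4 = 0.0986 m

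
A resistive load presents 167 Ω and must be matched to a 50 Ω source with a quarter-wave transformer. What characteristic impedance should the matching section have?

Z_qwt = √(Z_0·R_L) = √(50 × 167) = √8350

Z_qwt ≈ 91.4 Ω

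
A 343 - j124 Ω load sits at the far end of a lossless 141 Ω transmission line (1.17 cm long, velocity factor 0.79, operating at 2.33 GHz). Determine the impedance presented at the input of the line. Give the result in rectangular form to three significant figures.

Z_in ≈ 78.6 − j94.8 Ω

λ = v/f = 0.79·c / 2.33 GHz = 0.102 m
βl = 2π·l/λ = 2π × 0.115 = 41.4°
tan(βl) = tan(41.4°) = 0.882
Z_in = Z_0·(Z_L + jZ_0·tanβl)/(Z_0 + jZ_L·tanβl)
     = 141·(343 + j0.348)/(250 + j302)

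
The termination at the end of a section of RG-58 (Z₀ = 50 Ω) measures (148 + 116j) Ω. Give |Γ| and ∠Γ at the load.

Γ = (Z_L − Z_0)/(Z_L + Z_0) = (98 + j116)/(198 + j116)
|Γ| = 152/229 = 0.662

Γ ≈ 0.662 ∠ 19.4°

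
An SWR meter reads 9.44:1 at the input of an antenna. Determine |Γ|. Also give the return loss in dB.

|Γ| ≈ 0.808; return loss ≈ 1.85 dB

|Γ| = (S − 1)/(S + 1) = (9.44 − 1)/(9.44 + 1) = 8.44/10.4
RL = −20·log₁₀|Γ| = −20·log₁₀(0.808)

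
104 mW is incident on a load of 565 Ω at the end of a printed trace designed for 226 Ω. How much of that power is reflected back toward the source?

Γ = (565 − 226)/(565 + 226) = 0.429
|Γ|² = 0.184
P_refl = |Γ|²·P_inc = 19.1 mW, P_del = (1 − |Γ|²)·P_inc = 84.9 mW

P_reflected ≈ 19.1 mW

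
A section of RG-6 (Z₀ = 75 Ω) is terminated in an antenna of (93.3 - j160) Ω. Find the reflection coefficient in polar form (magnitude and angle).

Γ ≈ 0.694 ∠ -39.9°

Γ = (Z_L − Z_0)/(Z_L + Z_0) = (18.3 − j160)/(168.3 − j160)
|Γ| = 161/232 = 0.694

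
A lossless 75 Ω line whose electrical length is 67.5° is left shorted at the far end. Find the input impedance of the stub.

Z_in ≈ +j181 Ω

tan(βl) = 2.41
For a shorted stub, Z_in = jZ_0·tan(βl)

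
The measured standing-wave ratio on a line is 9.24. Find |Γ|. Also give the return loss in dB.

|Γ| ≈ 0.805; return loss ≈ 1.89 dB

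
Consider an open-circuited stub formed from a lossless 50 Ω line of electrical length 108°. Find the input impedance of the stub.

Z_in ≈ +j16.2 Ω

tan(βl) = -3.08
For an open-circuited stub, Z_in = −jZ_0·cot(βl) = −jZ_0/tan(βl)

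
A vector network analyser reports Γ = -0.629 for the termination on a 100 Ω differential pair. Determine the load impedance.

Z_L ≈ 22.8 Ω

Z_L = Z_0·(1 + Γ)/(1 − Γ) = 100·(0.371)/(1.63)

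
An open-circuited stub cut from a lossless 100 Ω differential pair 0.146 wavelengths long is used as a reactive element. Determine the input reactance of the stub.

X_in ≈ -76.6 Ω (capacitive)

βl = 2π × 0.146 = 52.6°
tan(βl) = 1.31
For an open-circuited stub, Z_in = −jZ_0·cot(βl) = −jZ_0/tan(βl)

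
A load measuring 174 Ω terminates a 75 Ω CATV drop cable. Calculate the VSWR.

For a purely resistive load, VSWR = R_L/Z_0 or Z_0/R_L (whichever > 1) = 174/75

VSWR ≈ 2.32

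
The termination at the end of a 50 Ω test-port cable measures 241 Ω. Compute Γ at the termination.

Γ = 0.656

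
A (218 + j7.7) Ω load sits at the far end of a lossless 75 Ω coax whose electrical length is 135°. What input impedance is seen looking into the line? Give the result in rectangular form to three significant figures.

tan(βl) = tan(135°) = -1
Z_in = Z_0·(Z_L + jZ_0·tanβl)/(Z_0 + jZ_L·tanβl)
     = 75·(218 − j67.3)/(82.7 − j218)

Z_in ≈ 45.1 + j57.9 Ω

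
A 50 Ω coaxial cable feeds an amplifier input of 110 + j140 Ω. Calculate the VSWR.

Γ = (Z_L − Z_0)/(Z_L + Z_0) = (60 + j140)/(160 + j140)
|Γ| = 152/213 = 0.716
VSWR = (1 + |Γ|)/(1 − |Γ|) = 1.72/0.284

VSWR ≈ 6.05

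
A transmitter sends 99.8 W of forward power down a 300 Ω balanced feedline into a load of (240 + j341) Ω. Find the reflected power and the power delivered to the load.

P_reflected ≈ 29.3 W; P_delivered ≈ 70.5 W

|Γ| = |(-60 + j341)/(540 + j341)| = 0.542
|Γ|² = 0.294
P_refl = |Γ|²·P_inc = 29.3 W, P_del = (1 − |Γ|²)·P_inc = 70.5 W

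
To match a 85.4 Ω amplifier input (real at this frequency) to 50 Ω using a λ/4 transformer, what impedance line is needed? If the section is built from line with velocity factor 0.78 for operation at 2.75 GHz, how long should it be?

Z_qwt ≈ 65.3 Ω; length ≈ 2.13 cm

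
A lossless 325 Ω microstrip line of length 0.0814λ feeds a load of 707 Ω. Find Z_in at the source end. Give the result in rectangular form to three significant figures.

Z_in ≈ 373 − j273 Ω

βl = 2π × 0.0814 = 29.3°
tan(βl) = tan(29.3°) = 0.561
Z_in = Z_0·(Z_L + jZ_0·tanβl)/(Z_0 + jZ_L·tanβl)
     = 325·(707 + j182)/(325 + j397)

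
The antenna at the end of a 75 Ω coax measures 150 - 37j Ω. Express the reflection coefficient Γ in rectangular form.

Γ ≈ 0.351 − j0.107

Γ = (Z_L − Z_0)/(Z_L + Z_0) = (75 − j37)/(225 − j37)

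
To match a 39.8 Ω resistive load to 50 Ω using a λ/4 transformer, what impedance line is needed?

Z_qwt ≈ 44.6 Ω

Z_qwt = √(Z_0·R_L) = √(50 × 39.8) = √1990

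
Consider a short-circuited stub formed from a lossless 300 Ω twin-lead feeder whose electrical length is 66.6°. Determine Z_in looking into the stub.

tan(βl) = 2.31
For a short-circuited stub, Z_in = jZ_0·tan(βl)

Z_in ≈ +j693 Ω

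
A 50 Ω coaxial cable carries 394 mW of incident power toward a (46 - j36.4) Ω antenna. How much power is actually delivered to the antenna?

P_delivered ≈ 344 mW

|Γ| = |(-4 − j36.4)/(96 − j36.4)| = 0.357
|Γ|² = 0.127
P_refl = |Γ|²·P_inc = 50.1 mW, P_del = (1 − |Γ|²)·P_inc = 344 mW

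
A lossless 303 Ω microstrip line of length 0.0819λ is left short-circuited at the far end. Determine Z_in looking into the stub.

βl = 2π × 0.0819 = 29.5°
tan(βl) = 0.565
For a short-circuited stub, Z_in = jZ_0·tan(βl)

Z_in ≈ +j171 Ω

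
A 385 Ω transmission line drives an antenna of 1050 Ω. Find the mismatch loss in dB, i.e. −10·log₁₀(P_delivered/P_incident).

Γ = (1050 − 385)/(1050 + 385) = 0.463
|Γ|² = 0.215, so P_del/P_inc = 1 − |Γ|² = 0.785
ML = −10·log₁₀(1 − |Γ|²)

mismatch loss ≈ 1.05 dB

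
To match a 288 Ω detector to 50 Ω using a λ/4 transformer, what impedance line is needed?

Z_qwt = √(Z_0·R_L) = √(50 × 288) = √14400

Z_qwt ≈ 120 Ω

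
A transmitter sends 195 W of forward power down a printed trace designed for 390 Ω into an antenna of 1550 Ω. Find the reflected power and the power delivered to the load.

P_reflected ≈ 69.7 W; P_delivered ≈ 125 W

Γ = (1550 − 390)/(1550 + 390) = 0.598
|Γ|² = 0.358
P_refl = |Γ|²·P_inc = 69.7 W, P_del = (1 − |Γ|²)·P_inc = 125 W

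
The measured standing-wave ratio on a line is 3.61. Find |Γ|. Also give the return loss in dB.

|Γ| = (S − 1)/(S + 1) = (3.61 − 1)/(3.61 + 1) = 2.61/4.61
RL = −20·log₁₀|Γ| = −20·log₁₀(0.566)

|Γ| ≈ 0.566; return loss ≈ 4.94 dB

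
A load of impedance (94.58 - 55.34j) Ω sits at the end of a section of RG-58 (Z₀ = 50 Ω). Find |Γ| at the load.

Γ = (Z_L − Z_0)/(Z_L + Z_0) = (44.58 − j55.34)/(144.6 − j55.34)
|Γ| = 71.1/155

|Γ| ≈ 0.459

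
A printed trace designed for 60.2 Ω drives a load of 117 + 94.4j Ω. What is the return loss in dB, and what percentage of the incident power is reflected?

RL ≈ 5.21 dB; 30.1% of incident power reflected

Γ = (56.8 + j94.4)/(177.2 + j94.4), |Γ| = 0.549
RL = −20·log₁₀(0.549) = 5.21 dB
P_refl/P_inc = |Γ|² = 0.301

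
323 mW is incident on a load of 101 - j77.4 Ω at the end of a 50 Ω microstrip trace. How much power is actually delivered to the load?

P_delivered ≈ 227 mW

|Γ| = |(51 − j77.4)/(151 − j77.4)| = 0.546
|Γ|² = 0.298
P_refl = |Γ|²·P_inc = 96.4 mW, P_del = (1 − |Γ|²)·P_inc = 227 mW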